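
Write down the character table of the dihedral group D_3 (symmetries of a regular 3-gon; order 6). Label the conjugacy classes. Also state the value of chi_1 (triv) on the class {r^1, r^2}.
Conjugacy classes: {e} of size 1, {r^1, r^2} of size 2, {s, sr, ..., sr^2} of size 3.
Character table:
  irrep \ class              {e} (size 1)  {r^1, r^2} (size 2)  {s, sr, ..., sr^2} (size 3)
  chi_1 (triv)               1             1                    1                          
  chi_2 (sign: r->1, s->-1)  1             1                    -1                         
  chi_3 (2d, j=1)            2             -1                   0                          

Spot check: chi_1 (triv) on {r^1, r^2} = 1.

Working: D_3 has order 2*3 = 6 with 3 conjugacy classes, hence 3 irreducibles. Sum of squared dims 1 + 1 + 4 = 6 = |G|. Linear characters come from the abelianisation; the 2-dimensional irreps have character r^k -> 2*cos(2*pi*j*k/3), reflections -> 0.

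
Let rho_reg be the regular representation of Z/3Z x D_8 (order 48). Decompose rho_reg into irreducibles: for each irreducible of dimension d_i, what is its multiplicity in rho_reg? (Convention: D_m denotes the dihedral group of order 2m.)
Each irreducible V_i of dimension d_i appears with multiplicity d_i, i.e. rho_reg = (direct sum over all irreducibles V_i) d_i V_i. The irreducible dimensions for Z/3Z x D_8 are 1, 1, 1, 1, 1, 1, 1, 1, 1, 1, 1, 1, 2, 2, 2, 2, 2, 2, 2, 2, 2: 12 irreducibles of dimension 1, each with multiplicity 1; 9 irreducibles of dimension 2, each with multiplicity 2. Total dimension 12*1*1 + 9*2*2 = 48 = |G|.

Solution. General theorem: in the regular representation of a finite group G, each irreducible appears with multiplicity equal to its dimension. Check: dim(rho_reg) = sum d_i^2 = 1 + 1 + 1 + 1 + 1 + 1 + 1 + 1 + 1 + 1 + 1 + 1 + 4 + 4 + 4 + 4 + 4 + 4 + 4 + 4 + 4 = 48 = |G|.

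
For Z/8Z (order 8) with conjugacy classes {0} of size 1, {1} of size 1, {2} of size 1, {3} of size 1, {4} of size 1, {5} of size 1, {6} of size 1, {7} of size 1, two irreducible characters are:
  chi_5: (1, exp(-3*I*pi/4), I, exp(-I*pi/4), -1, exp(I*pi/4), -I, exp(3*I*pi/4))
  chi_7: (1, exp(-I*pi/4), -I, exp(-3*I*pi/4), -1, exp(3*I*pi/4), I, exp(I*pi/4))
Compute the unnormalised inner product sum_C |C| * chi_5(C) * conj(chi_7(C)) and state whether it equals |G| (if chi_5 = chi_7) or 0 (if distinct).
Sum = 0; so <chi_5, chi_7> = 0 (distinct irreducibles are orthogonal).

Explanation: Compute term by term over conjugacy classes (|C| * chi_5(C) * conj(chi_7(C))):
  1*(1)*conj(1) + 1*(exp(-3*I*pi/4))*conj(exp(-I*pi/4)) + 1*(I)*conj(-I) + 1*(exp(-I*pi/4))*conj(exp(-3*I*pi/4)) + 1*(-1)*conj(-1) + 1*(exp(I*pi/4))*conj(exp(3*I*pi/4)) + 1*(-I)*conj(I) + 1*(exp(3*I*pi/4))*conj(exp(I*pi/4))
  = (1) + (-I) + (-1) + (I) + (1) + (-I) + (-1) + (I)
  = 0.
(Exp terms are combined using exp(i*s)*conj(exp(i*t)) = exp(i*(s-t)), and sums of them are collapsed using the identity that for every m > 1 the m distinct m-th roots of unity sum to 0, e.g. 1 + exp(2*I*pi/3) + exp(-2*I*pi/3) = 0.)
Dividing by |G| = 8 gives 0/8 = 0, matching the row-orthogonality relation <chi_5, chi_7> = [chi_5 = chi_7].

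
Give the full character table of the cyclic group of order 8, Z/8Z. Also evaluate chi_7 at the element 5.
Character table of Z/8Z (irreps indexed chi_0,...,chi_7 with chi_k(m) = zeta_8^(k*m), zeta_8 = exp(2*pi*i/8)):
  irrep \ class  {0} (size 1)  {1} (size 1)    {2} (size 1)  {3} (size 1)    {4} (size 1)  {5} (size 1)    {6} (size 1)  {7} (size 1)  
  chi_0          1             1               1             1               1             1               1             1             
  chi_1          1             exp(I*pi/4)     I             exp(3*I*pi/4)   -1            exp(-3*I*pi/4)  -I            exp(-I*pi/4)  
  chi_2          1             I               -1            -I              1             I               -1            -I            
  chi_3          1             exp(3*I*pi/4)   -I            exp(I*pi/4)     -1            exp(-I*pi/4)    I             exp(-3*I*pi/4)
  chi_4          1             -1              1             -1              1             -1              1             -1            
  chi_5          1             exp(-3*I*pi/4)  I             exp(-I*pi/4)    -1            exp(I*pi/4)     -I            exp(3*I*pi/4) 
  chi_6          1             -I              -1            I               1             -I              -1            I             
  chi_7          1             exp(-I*pi/4)    -I            exp(-3*I*pi/4)  -1            exp(3*I*pi/4)   I             exp(I*pi/4)   

Spot check: chi_7(5) = zeta_8^(7*5) = zeta_8^35 = exp(3*I*pi/4).

Proof sketch: Z/8Z is abelian, so all 8 irreducible complex representations are 1-dimensional. They are given by chi_k(m) = zeta_8^(k*m) for k = 0,...,7. Row orthogonality: sum_m chi_k(m) conj(chi_l(m)) = 8 * [k = l].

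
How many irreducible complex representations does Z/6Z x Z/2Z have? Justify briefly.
12

Justification: The number of irreducible complex representations of a finite group equals its number of conjugacy classes. Z/6Z x Z/2Z is abelian of order 12, so every element is its own conjugacy class: 12 classes, so Z/6Z x Z/2Z (order 12) has exactly 12 irreducible complex representations.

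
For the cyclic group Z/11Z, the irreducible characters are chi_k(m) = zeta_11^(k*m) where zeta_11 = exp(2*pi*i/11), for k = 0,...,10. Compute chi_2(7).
chi_2(7) = zeta_11^14 = exp(6*I*pi/11)

Derivation: chi_2(7) = zeta_11^(2*7) = zeta_11^14. Since zeta_11^11 = 1, this equals zeta_11^3 = exp(2*pi*i*3/11) = exp(6*I*pi/11).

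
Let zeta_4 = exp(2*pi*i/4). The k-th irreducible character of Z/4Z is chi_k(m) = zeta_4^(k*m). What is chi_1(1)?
chi_1(1) = zeta_4^1 = I

Why: chi_1(1) = zeta_4^(1*1) = zeta_4^1. Since zeta_4^4 = 1, this equals zeta_4^1 = exp(2*pi*i*1/4) = I.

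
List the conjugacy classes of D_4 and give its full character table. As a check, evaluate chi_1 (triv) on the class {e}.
Conjugacy classes: {e} of size 1, {r^2} of size 1, {r^1, r^3} of size 2, {s, sr^2, ...} of size 2, {sr, sr^3, ...} of size 2.
Character table:
  irrep \ class              {e} (size 1)  {r^2} (size 1)  {r^1, r^3} (size 2)  {s, sr^2, ...} (size 2)  {sr, sr^3, ...} (size 2)
  chi_1 (triv)               1             1               1                    1                        1                       
  chi_2 (sign: r->1, s->-1)  1             1               1                    -1                       -1                      
  chi_3 (r->-1, s->1)        1             1               -1                   1                        -1                      
  chi_4 (r->-1, s->-1)       1             1               -1                   -1                       1                       
  chi_5 (2d, j=1)            2             -2              0                    0                        0                       

Spot check: chi_1 (triv) on {e} = 1.

Working: D_4 has order 2*4 = 8 with 5 conjugacy classes, hence 5 irreducibles. Sum of squared dims 1 + 1 + 1 + 1 + 4 = 8 = |G|. Linear characters come from the abelianisation; the 2-dimensional irreps have character r^k -> 2*cos(2*pi*j*k/4), reflections -> 0.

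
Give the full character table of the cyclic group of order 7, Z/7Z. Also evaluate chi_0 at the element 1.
Character table of Z/7Z (irreps indexed chi_0,...,chi_6 with chi_k(m) = zeta_7^(k*m), zeta_7 = exp(2*pi*i/7)):
  irrep \ class  {0} (size 1)  {1} (size 1)    {2} (size 1)    {3} (size 1)    {4} (size 1)    {5} (size 1)    {6} (size 1)  
  chi_0          1             1               1               1               1               1               1             
  chi_1          1             exp(2*I*pi/7)   exp(4*I*pi/7)   exp(6*I*pi/7)   exp(-6*I*pi/7)  exp(-4*I*pi/7)  exp(-2*I*pi/7)
  chi_2          1             exp(4*I*pi/7)   exp(-6*I*pi/7)  exp(-2*I*pi/7)  exp(2*I*pi/7)   exp(6*I*pi/7)   exp(-4*I*pi/7)
  chi_3          1             exp(6*I*pi/7)   exp(-2*I*pi/7)  exp(4*I*pi/7)   exp(-4*I*pi/7)  exp(2*I*pi/7)   exp(-6*I*pi/7)
  chi_4          1             exp(-6*I*pi/7)  exp(2*I*pi/7)   exp(-4*I*pi/7)  exp(4*I*pi/7)   exp(-2*I*pi/7)  exp(6*I*pi/7) 
  chi_5          1             exp(-4*I*pi/7)  exp(6*I*pi/7)   exp(2*I*pi/7)   exp(-2*I*pi/7)  exp(-6*I*pi/7)  exp(4*I*pi/7) 
  chi_6          1             exp(-2*I*pi/7)  exp(-4*I*pi/7)  exp(-6*I*pi/7)  exp(6*I*pi/7)   exp(4*I*pi/7)   exp(2*I*pi/7) 

Spot check: chi_0(1) = zeta_7^(0*1) = zeta_7^0 = 1.

Explanation: Z/7Z is abelian, so all 7 irreducible complex representations are 1-dimensional. They are given by chi_k(m) = zeta_7^(k*m) for k = 0,...,6. Row orthogonality: sum_m chi_k(m) conj(chi_l(m)) = 7 * [k = l].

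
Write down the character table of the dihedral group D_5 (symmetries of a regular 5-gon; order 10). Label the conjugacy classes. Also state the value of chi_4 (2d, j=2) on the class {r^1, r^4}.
Conjugacy classes: {e} of size 1, {r^1, r^4} of size 2, {r^2, r^3} of size 2, {s, sr, ..., sr^4} of size 5.
Character table:
  irrep \ class              {e} (size 1)  {r^1, r^4} (size 2)  {r^2, r^3} (size 2)  {s, sr, ..., sr^4} (size 5)
  chi_1 (triv)               1             1                    1                    1                          
  chi_2 (sign: r->1, s->-1)  1             1                    1                    -1                         
  chi_3 (2d, j=1)            2             -1/2 + sqrt(5)/2     -sqrt(5)/2 - 1/2     0                          
  chi_4 (2d, j=2)            2             -sqrt(5)/2 - 1/2     -1/2 + sqrt(5)/2     0                          

Spot check: chi_4 (2d, j=2) on {r^1, r^4} = -sqrt(5)/2 - 1/2.

Details: D_5 has order 2*5 = 10 with 4 conjugacy classes, hence 4 irreducibles. Sum of squared dims 1 + 1 + 4 + 4 = 10 = |G|. Linear characters come from the abelianisation; the 2-dimensional irreps have character r^k -> 2*cos(2*pi*j*k/5), reflections -> 0.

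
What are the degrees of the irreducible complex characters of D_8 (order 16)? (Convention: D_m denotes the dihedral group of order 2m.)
Dimensions: 1, 1, 1, 1, 2, 2, 2

Why: There are 7 irreducibles (= number of conjugacy classes). Their dimensions d_i satisfy sum d_i^2 = |G| = 16: 1 + 1 + 1 + 1 + 4 + 4 + 4 = 16.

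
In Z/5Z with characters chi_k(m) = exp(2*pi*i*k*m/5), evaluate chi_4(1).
chi_4(1) = zeta_5^4 = exp(-2*I*pi/5)

Details: chi_4(1) = zeta_5^(4*1) = zeta_5^4. Since zeta_5^5 = 1, this equals zeta_5^4 = exp(2*pi*i*4/5) = exp(-2*I*pi/5).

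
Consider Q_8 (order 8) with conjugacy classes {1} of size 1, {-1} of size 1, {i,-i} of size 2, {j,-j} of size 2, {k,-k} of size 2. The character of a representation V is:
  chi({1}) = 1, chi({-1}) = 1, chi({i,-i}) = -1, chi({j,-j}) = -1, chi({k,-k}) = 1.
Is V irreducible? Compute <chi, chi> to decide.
Irreducible: <chi, chi> = 1.

Derivation: <chi, chi> = (1/|G|) sum_C |C| * |chi(C)|^2 = (1/8)[1*|1|^2 + 1*|1|^2 + 2*|-1|^2 + 2*|-1|^2 + 2*|1|^2]
  = (1/8)[(1) + (1) + (2) + (2) + (2)] = 8/8 = 1.
A character is irreducible iff <chi, chi> = 1, so this representation is irreducible.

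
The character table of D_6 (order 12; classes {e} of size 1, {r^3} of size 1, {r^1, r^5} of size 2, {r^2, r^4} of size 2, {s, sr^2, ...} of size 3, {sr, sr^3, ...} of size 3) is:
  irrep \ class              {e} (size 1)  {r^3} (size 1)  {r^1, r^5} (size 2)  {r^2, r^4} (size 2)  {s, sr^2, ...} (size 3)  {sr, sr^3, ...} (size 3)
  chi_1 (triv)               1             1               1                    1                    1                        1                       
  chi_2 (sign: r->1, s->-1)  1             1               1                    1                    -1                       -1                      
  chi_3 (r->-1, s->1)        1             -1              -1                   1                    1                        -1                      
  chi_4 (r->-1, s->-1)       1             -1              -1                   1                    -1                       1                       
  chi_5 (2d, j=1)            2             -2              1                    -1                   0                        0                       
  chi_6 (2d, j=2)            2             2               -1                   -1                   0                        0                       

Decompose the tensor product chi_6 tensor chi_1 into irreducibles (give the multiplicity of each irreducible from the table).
chi_6 tensor chi_1 = chi_6 (all other irreducibles have multiplicity 0).

Reasoning: The character of a tensor product is the pointwise product (chi_6 * chi_1)(C) = chi_6(C) * chi_1(C):
  {e}: (2)*(1), {r^3}: (2)*(1), {r^1, r^5}: (-1)*(1), {r^2, r^4}: (-1)*(1), {s, sr^2, ...}: (0)*(1), {sr, sr^3, ...}: (0)*(1)
so (chi_6 * chi_1) takes values
  {e} -> 2, {r^3} -> 2, {r^1, r^5} -> -1, {r^2, r^4} -> -1, {s, sr^2, ...} -> 0, {sr, sr^3, ...} -> 0.
Now take the inner product of this character with each irreducible chi from the table, <chi_6*chi_1, chi> = (1/12) sum_C |C| (chi_6*chi_1)(C) conj(chi(C)):
  <chi_6*chi_1, chi_1> = (1/12)[1*(2)*conj(1) + 1*(2)*conj(1) + 2*(-1)*conj(1) + 2*(-1)*conj(1) + 3*(0)*conj(1) + 3*(0)*conj(1)]
      = (1/12)[(2) + (2) + (-2) + (-2) + (0) + (0)] = 0/12 = 0
  <chi_6*chi_1, chi_2> = (1/12)[1*(2)*conj(1) + 1*(2)*conj(1) + 2*(-1)*conj(1) + 2*(-1)*conj(1) + 3*(0)*conj(-1) + 3*(0)*conj(-1)]
      = (1/12)[(2) + (2) + (-2) + (-2) + (0) + (0)] = 0/12 = 0
  <chi_6*chi_1, chi_3> = (1/12)[1*(2)*conj(1) + 1*(2)*conj(-1) + 2*(-1)*conj(-1) + 2*(-1)*conj(1) + 3*(0)*conj(1) + 3*(0)*conj(-1)]
      = (1/12)[(2) + (-2) + (2) + (-2) + (0) + (0)] = 0/12 = 0
  <chi_6*chi_1, chi_4> = (1/12)[1*(2)*conj(1) + 1*(2)*conj(-1) + 2*(-1)*conj(-1) + 2*(-1)*conj(1) + 3*(0)*conj(-1) + 3*(0)*conj(1)]
      = (1/12)[(2) + (-2) + (2) + (-2) + (0) + (0)] = 0/12 = 0
  <chi_6*chi_1, chi_5> = (1/12)[1*(2)*conj(2) + 1*(2)*conj(-2) + 2*(-1)*conj(1) + 2*(-1)*conj(-1) + 3*(0)*conj(0) + 3*(0)*conj(0)]
      = (1/12)[(4) + (-4) + (-2) + (2) + (0) + (0)] = 0/12 = 0
  <chi_6*chi_1, chi_6> = (1/12)[1*(2)*conj(2) + 1*(2)*conj(2) + 2*(-1)*conj(-1) + 2*(-1)*conj(-1) + 3*(0)*conj(0) + 3*(0)*conj(0)]
      = (1/12)[(4) + (4) + (2) + (2) + (0) + (0)] = 12/12 = 1
Hence the multiplicities are chi_6: 1. Dimension check: dim(chi_6)*dim(chi_1) = 2*1 = 2 and sum (mult * dim) = 1*2 = 2.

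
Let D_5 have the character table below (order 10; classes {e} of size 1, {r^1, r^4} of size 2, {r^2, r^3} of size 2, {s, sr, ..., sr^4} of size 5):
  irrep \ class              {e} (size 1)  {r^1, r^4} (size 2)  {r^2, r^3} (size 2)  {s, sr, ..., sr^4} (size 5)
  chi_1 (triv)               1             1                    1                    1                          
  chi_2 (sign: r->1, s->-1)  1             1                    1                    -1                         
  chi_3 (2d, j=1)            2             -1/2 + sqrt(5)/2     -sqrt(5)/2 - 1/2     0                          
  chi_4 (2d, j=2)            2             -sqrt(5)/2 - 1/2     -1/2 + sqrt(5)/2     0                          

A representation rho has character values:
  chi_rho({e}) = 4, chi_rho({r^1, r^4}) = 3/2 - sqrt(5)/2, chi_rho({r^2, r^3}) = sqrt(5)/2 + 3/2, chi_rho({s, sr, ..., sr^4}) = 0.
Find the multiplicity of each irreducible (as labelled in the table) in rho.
Multiplicities: chi_1: 1, chi_2: 1, chi_3: 0, chi_4: 1.

Explanation: Use <chi_rho, chi> = (1/|G|) sum_C |C| * chi_rho(C) * conj(chi(C)) with |G| = 10 for each irreducible chi in the table:
  <chi_rho, chi_1> = (1/10)[1*(4)*conj(1) + 2*(3/2 - sqrt(5)/2)*conj(1) + 2*(sqrt(5)/2 + 3/2)*conj(1) + 5*(0)*conj(1)]
      = (1/10)[(4) + (3 - sqrt(5)) + (sqrt(5) + 3) + (0)] = 10/10 = 1
  <chi_rho, chi_2> = (1/10)[1*(4)*conj(1) + 2*(3/2 - sqrt(5)/2)*conj(1) + 2*(sqrt(5)/2 + 3/2)*conj(1) + 5*(0)*conj(-1)]
      = (1/10)[(4) + (3 - sqrt(5)) + (sqrt(5) + 3) + (0)] = 10/10 = 1
  <chi_rho, chi_3> = (1/10)[1*(4)*conj(2) + 2*(3/2 - sqrt(5)/2)*conj(-1/2 + sqrt(5)/2) + 2*(sqrt(5)/2 + 3/2)*conj(-sqrt(5)/2 - 1/2) + 5*(0)*conj(0)]
      = (1/10)[(8) + (-4 + 2*sqrt(5)) + (-2*sqrt(5) - 4) + (0)] = 0/10 = 0
  <chi_rho, chi_4> = (1/10)[1*(4)*conj(2) + 2*(3/2 - sqrt(5)/2)*conj(-sqrt(5)/2 - 1/2) + 2*(sqrt(5)/2 + 3/2)*conj(-1/2 + sqrt(5)/2) + 5*(0)*conj(0)]
      = (1/10)[(8) + (1 - sqrt(5)) + (1 + sqrt(5)) + (0)] = 10/10 = 1
Dimension check: dim(rho) = sum (mult * dim) = 1*1 + 1*1 + 0*2 + 1*2 = 4 = chi_rho(e) = 4.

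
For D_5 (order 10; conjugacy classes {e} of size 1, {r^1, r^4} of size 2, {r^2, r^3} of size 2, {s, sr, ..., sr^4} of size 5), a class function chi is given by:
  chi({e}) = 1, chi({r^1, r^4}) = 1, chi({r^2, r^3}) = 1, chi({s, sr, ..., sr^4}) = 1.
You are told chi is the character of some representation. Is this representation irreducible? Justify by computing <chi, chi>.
Irreducible: <chi, chi> = 1.

Solution. <chi, chi> = (1/|G|) sum_C |C| * |chi(C)|^2 = (1/10)[1*|1|^2 + 2*|1|^2 + 2*|1|^2 + 5*|1|^2]
  = (1/10)[(1) + (2) + (2) + (5)] = 10/10 = 1.
A character is irreducible iff <chi, chi> = 1, so this representation is irreducible.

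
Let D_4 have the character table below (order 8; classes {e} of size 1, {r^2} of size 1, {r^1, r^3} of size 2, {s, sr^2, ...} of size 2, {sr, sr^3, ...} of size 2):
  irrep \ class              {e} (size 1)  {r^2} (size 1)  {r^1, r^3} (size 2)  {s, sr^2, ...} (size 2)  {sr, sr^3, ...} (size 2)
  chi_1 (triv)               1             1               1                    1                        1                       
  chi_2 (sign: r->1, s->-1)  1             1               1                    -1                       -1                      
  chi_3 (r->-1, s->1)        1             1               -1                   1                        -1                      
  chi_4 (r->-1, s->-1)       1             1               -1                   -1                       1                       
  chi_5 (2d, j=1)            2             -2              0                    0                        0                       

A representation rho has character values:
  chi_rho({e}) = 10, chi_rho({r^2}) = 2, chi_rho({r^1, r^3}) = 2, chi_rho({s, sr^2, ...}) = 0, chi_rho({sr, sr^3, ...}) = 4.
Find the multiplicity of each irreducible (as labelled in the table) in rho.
Multiplicities: chi_1: 3, chi_2: 1, chi_3: 0, chi_4: 2, chi_5: 2.

Explanation: Use <chi_rho, chi> = (1/|G|) sum_C |C| * chi_rho(C) * conj(chi(C)) with |G| = 8 for each irreducible chi in the table:
  <chi_rho, chi_1> = (1/8)[1*(10)*conj(1) + 1*(2)*conj(1) + 2*(2)*conj(1) + 2*(0)*conj(1) + 2*(4)*conj(1)]
      = (1/8)[(10) + (2) + (4) + (0) + (8)] = 24/8 = 3
  <chi_rho, chi_2> = (1/8)[1*(10)*conj(1) + 1*(2)*conj(1) + 2*(2)*conj(1) + 2*(0)*conj(-1) + 2*(4)*conj(-1)]
      = (1/8)[(10) + (2) + (4) + (0) + (-8)] = 8/8 = 1
  <chi_rho, chi_3> = (1/8)[1*(10)*conj(1) + 1*(2)*conj(1) + 2*(2)*conj(-1) + 2*(0)*conj(1) + 2*(4)*conj(-1)]
      = (1/8)[(10) + (2) + (-4) + (0) + (-8)] = 0/8 = 0
  <chi_rho, chi_4> = (1/8)[1*(10)*conj(1) + 1*(2)*conj(1) + 2*(2)*conj(-1) + 2*(0)*conj(-1) + 2*(4)*conj(1)]
      = (1/8)[(10) + (2) + (-4) + (0) + (8)] = 16/8 = 2
  <chi_rho, chi_5> = (1/8)[1*(10)*conj(2) + 1*(2)*conj(-2) + 2*(2)*conj(0) + 2*(0)*conj(0) + 2*(4)*conj(0)]
      = (1/8)[(20) + (-4) + (0) + (0) + (0)] = 16/8 = 2
Dimension check: dim(rho) = sum (mult * dim) = 3*1 + 1*1 + 0*1 + 2*1 + 2*2 = 10 = chi_rho(e) = 10.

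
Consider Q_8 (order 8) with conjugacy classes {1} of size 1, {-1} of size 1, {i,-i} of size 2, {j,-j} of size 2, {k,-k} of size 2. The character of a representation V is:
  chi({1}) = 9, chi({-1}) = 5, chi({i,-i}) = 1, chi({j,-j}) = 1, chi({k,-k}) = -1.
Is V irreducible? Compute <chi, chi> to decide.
Not irreducible (reducible): <chi, chi> = 14 > 1.

Derivation: <chi, chi> = (1/|G|) sum_C |C| * |chi(C)|^2 = (1/8)[1*|9|^2 + 1*|5|^2 + 2*|1|^2 + 2*|1|^2 + 2*|-1|^2]
  = (1/8)[(81) + (25) + (2) + (2) + (2)] = 112/8 = 14.
A character is irreducible iff <chi, chi> = 1, so this representation is reducible.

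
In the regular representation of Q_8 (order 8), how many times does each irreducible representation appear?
Each irreducible V_i of dimension d_i appears with multiplicity d_i, i.e. rho_reg = (direct sum over all irreducibles V_i) d_i V_i. The irreducible dimensions for Q_8 are 1, 1, 1, 1, 2: 4 irreducibles of dimension 1, each with multiplicity 1; 1 irreducible of dimension 2, with multiplicity 2. Total dimension 4*1*1 + 1*2*2 = 8 = |G|.

Derivation: General theorem: in the regular representation of a finite group G, each irreducible appears with multiplicity equal to its dimension. Check: dim(rho_reg) = sum d_i^2 = 1 + 1 + 1 + 1 + 4 = 8 = |G|.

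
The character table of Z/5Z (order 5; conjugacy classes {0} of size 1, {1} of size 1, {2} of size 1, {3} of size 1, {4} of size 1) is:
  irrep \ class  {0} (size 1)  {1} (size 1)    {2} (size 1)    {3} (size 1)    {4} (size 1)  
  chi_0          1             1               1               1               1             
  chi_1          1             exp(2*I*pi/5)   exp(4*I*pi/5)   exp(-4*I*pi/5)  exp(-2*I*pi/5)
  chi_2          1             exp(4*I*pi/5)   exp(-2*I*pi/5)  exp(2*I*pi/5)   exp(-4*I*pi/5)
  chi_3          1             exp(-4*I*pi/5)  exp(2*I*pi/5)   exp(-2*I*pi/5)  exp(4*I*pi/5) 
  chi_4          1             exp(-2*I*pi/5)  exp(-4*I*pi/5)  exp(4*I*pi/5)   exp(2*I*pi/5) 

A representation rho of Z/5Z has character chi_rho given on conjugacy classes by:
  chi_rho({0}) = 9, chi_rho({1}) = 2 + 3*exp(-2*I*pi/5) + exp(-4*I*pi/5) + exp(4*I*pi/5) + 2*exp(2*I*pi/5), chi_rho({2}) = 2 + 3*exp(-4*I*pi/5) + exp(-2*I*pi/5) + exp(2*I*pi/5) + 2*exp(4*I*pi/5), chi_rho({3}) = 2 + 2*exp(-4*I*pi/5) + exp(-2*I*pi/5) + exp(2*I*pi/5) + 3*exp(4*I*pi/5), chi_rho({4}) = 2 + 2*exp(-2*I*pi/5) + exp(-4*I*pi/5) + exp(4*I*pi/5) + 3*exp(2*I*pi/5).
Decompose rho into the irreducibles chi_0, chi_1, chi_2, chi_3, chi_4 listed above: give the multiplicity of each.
Multiplicities: chi_0: 2, chi_1: 2, chi_2: 1, chi_3: 1, chi_4: 3.

Use <chi_rho, chi> = (1/|G|) sum_C |C| * chi_rho(C) * conj(chi(C)) with |G| = 5 for each irreducible chi in the table:
  <chi_rho, chi_0> = (1/5)[1*(9)*conj(1) + 1*(2 + 3*exp(-2*I*pi/5) + exp(-4*I*pi/5) + exp(4*I*pi/5) + 2*exp(2*I*pi/5))*conj(1) + 1*(2 + 3*exp(-4*I*pi/5) + exp(-2*I*pi/5) + exp(2*I*pi/5) + 2*exp(4*I*pi/5))*conj(1) + 1*(2 + 2*exp(-4*I*pi/5) + exp(-2*I*pi/5) + exp(2*I*pi/5) + 3*exp(4*I*pi/5))*conj(1) + 1*(2 + 2*exp(-2*I*pi/5) + exp(-4*I*pi/5) + exp(4*I*pi/5) + 3*exp(2*I*pi/5))*conj(1)]
      = (1/5)[(9) + (2 + 3*exp(-2*I*pi/5) + exp(-4*I*pi/5) + exp(4*I*pi/5) + 2*exp(2*I*pi/5)) + (2 + 3*exp(-4*I*pi/5) + exp(-2*I*pi/5) + exp(2*I*pi/5) + 2*exp(4*I*pi/5)) + (2 + 2*exp(-4*I*pi/5) + exp(-2*I*pi/5) + exp(2*I*pi/5) + 3*exp(4*I*pi/5)) + (2 + 2*exp(-2*I*pi/5) + exp(-4*I*pi/5) + exp(4*I*pi/5) + 3*exp(2*I*pi/5))] = 10/5 = 2
  <chi_rho, chi_1> = (1/5)[1*(9)*conj(1) + 1*(2 + 3*exp(-2*I*pi/5) + exp(-4*I*pi/5) + exp(4*I*pi/5) + 2*exp(2*I*pi/5))*conj(exp(2*I*pi/5)) + 1*(2 + 3*exp(-4*I*pi/5) + exp(-2*I*pi/5) + exp(2*I*pi/5) + 2*exp(4*I*pi/5))*conj(exp(4*I*pi/5)) + 1*(2 + 2*exp(-4*I*pi/5) + exp(-2*I*pi/5) + exp(2*I*pi/5) + 3*exp(4*I*pi/5))*conj(exp(-4*I*pi/5)) + 1*(2 + 2*exp(-2*I*pi/5) + exp(-4*I*pi/5) + exp(4*I*pi/5) + 3*exp(2*I*pi/5))*conj(exp(-2*I*pi/5))]
      = (1/5)[(9) + (2 + 2*exp(-2*I*pi/5) + 3*exp(-4*I*pi/5) + exp(4*I*pi/5) + exp(2*I*pi/5)) + (2 + 2*exp(-4*I*pi/5) + exp(-2*I*pi/5) + exp(4*I*pi/5) + 3*exp(2*I*pi/5)) + (2 + 3*exp(-2*I*pi/5) + exp(-4*I*pi/5) + exp(2*I*pi/5) + 2*exp(4*I*pi/5)) + (2 + exp(-2*I*pi/5) + exp(-4*I*pi/5) + 3*exp(4*I*pi/5) + 2*exp(2*I*pi/5))] = 10/5 = 2
  <chi_rho, chi_2> = (1/5)[1*(9)*conj(1) + 1*(2 + 3*exp(-2*I*pi/5) + exp(-4*I*pi/5) + exp(4*I*pi/5) + 2*exp(2*I*pi/5))*conj(exp(4*I*pi/5)) + 1*(2 + 3*exp(-4*I*pi/5) + exp(-2*I*pi/5) + exp(2*I*pi/5) + 2*exp(4*I*pi/5))*conj(exp(-2*I*pi/5)) + 1*(2 + 2*exp(-4*I*pi/5) + exp(-2*I*pi/5) + exp(2*I*pi/5) + 3*exp(4*I*pi/5))*conj(exp(2*I*pi/5)) + 1*(2 + 2*exp(-2*I*pi/5) + exp(-4*I*pi/5) + exp(4*I*pi/5) + 3*exp(2*I*pi/5))*conj(exp(-4*I*pi/5))]
      = (1/5)[(9) + (1 + 2*exp(-2*I*pi/5) + 2*exp(-4*I*pi/5) + exp(2*I*pi/5) + 3*exp(4*I*pi/5)) + (1 + 3*exp(-2*I*pi/5) + 2*exp(-4*I*pi/5) + exp(4*I*pi/5) + 2*exp(2*I*pi/5)) + (1 + 2*exp(-2*I*pi/5) + exp(-4*I*pi/5) + 2*exp(4*I*pi/5) + 3*exp(2*I*pi/5)) + (1 + 3*exp(-4*I*pi/5) + exp(-2*I*pi/5) + 2*exp(4*I*pi/5) + 2*exp(2*I*pi/5))] = 5/5 = 1
  <chi_rho, chi_3> = (1/5)[1*(9)*conj(1) + 1*(2 + 3*exp(-2*I*pi/5) + exp(-4*I*pi/5) + exp(4*I*pi/5) + 2*exp(2*I*pi/5))*conj(exp(-4*I*pi/5)) + 1*(2 + 3*exp(-4*I*pi/5) + exp(-2*I*pi/5) + exp(2*I*pi/5) + 2*exp(4*I*pi/5))*conj(exp(2*I*pi/5)) + 1*(2 + 2*exp(-4*I*pi/5) + exp(-2*I*pi/5) + exp(2*I*pi/5) + 3*exp(4*I*pi/5))*conj(exp(-2*I*pi/5)) + 1*(2 + 2*exp(-2*I*pi/5) + exp(-4*I*pi/5) + exp(4*I*pi/5) + 3*exp(2*I*pi/5))*conj(exp(4*I*pi/5))]
      = (1/5)[(9) + (1 + 2*exp(-4*I*pi/5) + exp(-2*I*pi/5) + 2*exp(4*I*pi/5) + 3*exp(2*I*pi/5)) + (1 + 2*exp(-2*I*pi/5) + exp(-4*I*pi/5) + 3*exp(4*I*pi/5) + 2*exp(2*I*pi/5)) + (1 + 2*exp(-2*I*pi/5) + 3*exp(-4*I*pi/5) + exp(4*I*pi/5) + 2*exp(2*I*pi/5)) + (1 + 3*exp(-2*I*pi/5) + 2*exp(-4*I*pi/5) + exp(2*I*pi/5) + 2*exp(4*I*pi/5))] = 5/5 = 1
  <chi_rho, chi_4> = (1/5)[1*(9)*conj(1) + 1*(2 + 3*exp(-2*I*pi/5) + exp(-4*I*pi/5) + exp(4*I*pi/5) + 2*exp(2*I*pi/5))*conj(exp(-2*I*pi/5)) + 1*(2 + 3*exp(-4*I*pi/5) + exp(-2*I*pi/5) + exp(2*I*pi/5) + 2*exp(4*I*pi/5))*conj(exp(-4*I*pi/5)) + 1*(2 + 2*exp(-4*I*pi/5) + exp(-2*I*pi/5) + exp(2*I*pi/5) + 3*exp(4*I*pi/5))*conj(exp(4*I*pi/5)) + 1*(2 + 2*exp(-2*I*pi/5) + exp(-4*I*pi/5) + exp(4*I*pi/5) + 3*exp(2*I*pi/5))*conj(exp(2*I*pi/5))]
      = (1/5)[(9) + (3 + exp(-2*I*pi/5) + exp(-4*I*pi/5) + 2*exp(4*I*pi/5) + 2*exp(2*I*pi/5)) + (3 + 2*exp(-2*I*pi/5) + exp(-4*I*pi/5) + exp(2*I*pi/5) + 2*exp(4*I*pi/5)) + (3 + 2*exp(-4*I*pi/5) + exp(-2*I*pi/5) + exp(4*I*pi/5) + 2*exp(2*I*pi/5)) + (3 + 2*exp(-2*I*pi/5) + 2*exp(-4*I*pi/5) + exp(4*I*pi/5) + exp(2*I*pi/5))] = 15/5 = 3
(Exp terms are combined using exp(i*s)*conj(exp(i*t)) = exp(i*(s-t)), and sums of them are collapsed using the identity that for every m > 1 the m distinct m-th roots of unity sum to 0, e.g. 1 + exp(2*I*pi/3) + exp(-2*I*pi/3) = 0.)
Dimension check: dim(rho) = sum (mult * dim) = 2*1 + 2*1 + 1*1 + 1*1 + 3*1 = 9 = chi_rho(e) = 9.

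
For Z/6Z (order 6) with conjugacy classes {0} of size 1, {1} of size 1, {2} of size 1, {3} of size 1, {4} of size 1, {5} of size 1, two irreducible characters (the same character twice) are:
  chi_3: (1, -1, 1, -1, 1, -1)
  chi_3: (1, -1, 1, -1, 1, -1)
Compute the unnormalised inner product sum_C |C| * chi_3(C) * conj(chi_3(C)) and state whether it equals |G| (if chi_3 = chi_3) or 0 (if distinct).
Sum = 6 = |G| = 6; so <chi_3, chi_3> = 1 (norm-1 confirms irreducibility).

Why: Compute term by term over conjugacy classes (|C| * chi_3(C) * conj(chi_3(C))):
  1*(1)*conj(1) + 1*(-1)*conj(-1) + 1*(1)*conj(1) + 1*(-1)*conj(-1) + 1*(1)*conj(1) + 1*(-1)*conj(-1)
  = (1) + (1) + (1) + (1) + (1) + (1)
  = 6.
(Exp terms are combined using exp(i*s)*conj(exp(i*t)) = exp(i*(s-t)), and sums of them are collapsed using the identity that for every m > 1 the m distinct m-th roots of unity sum to 0, e.g. 1 + exp(2*I*pi/3) + exp(-2*I*pi/3) = 0.)
Dividing by |G| = 6 gives 6/6 = 1, matching the row-orthogonality relation <chi_3, chi_3> = [chi_3 = chi_3].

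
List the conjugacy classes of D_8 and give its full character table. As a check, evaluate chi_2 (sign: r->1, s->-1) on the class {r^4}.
Conjugacy classes: {e} of size 1, {r^4} of size 1, {r^1, r^7} of size 2, {r^2, r^6} of size 2, {r^3, r^5} of size 2, {s, sr^2, ...} of size 4, {sr, sr^3, ...} of size 4.
Character table:
  irrep \ class              {e} (size 1)  {r^4} (size 1)  {r^1, r^7} (size 2)  {r^2, r^6} (size 2)  {r^3, r^5} (size 2)  {s, sr^2, ...} (size 4)  {sr, sr^3, ...} (size 4)
  chi_1 (triv)               1             1               1                    1                    1                    1                        1                       
  chi_2 (sign: r->1, s->-1)  1             1               1                    1                    1                    -1                       -1                      
  chi_3 (r->-1, s->1)        1             1               -1                   1                    -1                   1                        -1                      
  chi_4 (r->-1, s->-1)       1             1               -1                   1                    -1                   -1                       1                       
  chi_5 (2d, j=1)            2             -2              sqrt(2)              0                    -sqrt(2)             0                        0                       
  chi_6 (2d, j=2)            2             2               0                    -2                   0                    0                        0                       
  chi_7 (2d, j=3)            2             -2              -sqrt(2)             0                    sqrt(2)              0                        0                       

Spot check: chi_2 (sign: r->1, s->-1) on {r^4} = 1.

Argument: D_8 has order 2*8 = 16 with 7 conjugacy classes, hence 7 irreducibles. Sum of squared dims 1 + 1 + 1 + 1 + 4 + 4 + 4 = 16 = |G|. Linear characters come from the abelianisation; the 2-dimensional irreps have character r^k -> 2*cos(2*pi*j*k/8), reflections -> 0.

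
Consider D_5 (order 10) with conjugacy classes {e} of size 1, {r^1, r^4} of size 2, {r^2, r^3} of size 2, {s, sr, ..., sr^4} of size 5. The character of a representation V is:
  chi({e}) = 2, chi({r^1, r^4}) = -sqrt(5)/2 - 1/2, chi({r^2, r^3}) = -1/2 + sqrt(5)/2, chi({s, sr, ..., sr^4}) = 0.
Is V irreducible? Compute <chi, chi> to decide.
Irreducible: <chi, chi> = 1.

Proof sketch: <chi, chi> = (1/|G|) sum_C |C| * |chi(C)|^2 = (1/10)[1*|2|^2 + 2*|-sqrt(5)/2 - 1/2|^2 + 2*|-1/2 + sqrt(5)/2|^2 + 5*|0|^2]
  = (1/10)[(4) + (sqrt(5) + 3) + (3 - sqrt(5)) + (0)] = 10/10 = 1.
A character is irreducible iff <chi, chi> = 1, so this representation is irreducible.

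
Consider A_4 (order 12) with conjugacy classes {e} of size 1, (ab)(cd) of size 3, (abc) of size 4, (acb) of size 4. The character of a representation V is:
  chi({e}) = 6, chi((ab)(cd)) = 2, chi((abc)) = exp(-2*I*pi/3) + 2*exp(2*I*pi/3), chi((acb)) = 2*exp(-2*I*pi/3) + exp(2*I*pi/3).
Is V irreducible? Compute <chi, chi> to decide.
Not irreducible (reducible): <chi, chi> = 6 > 1.

Solution. <chi, chi> = (1/|G|) sum_C |C| * |chi(C)|^2 = (1/12)[1*|6|^2 + 3*|2|^2 + 4*|exp(-2*I*pi/3) + 2*exp(2*I*pi/3)|^2 + 4*|2*exp(-2*I*pi/3) + exp(2*I*pi/3)|^2]
  = (1/12)[(36) + (12) + (12) + (12)] = 72/12 = 6.
(Exp terms are combined using exp(i*s)*conj(exp(i*t)) = exp(i*(s-t)), and sums of them are collapsed using the identity that for every m > 1 the m distinct m-th roots of unity sum to 0, e.g. 1 + exp(2*I*pi/3) + exp(-2*I*pi/3) = 0.)
A character is irreducible iff <chi, chi> = 1, so this representation is reducible.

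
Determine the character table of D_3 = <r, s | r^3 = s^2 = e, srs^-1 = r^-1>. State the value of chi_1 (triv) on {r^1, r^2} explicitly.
Conjugacy classes: {e} of size 1, {r^1, r^2} of size 2, {s, sr, ..., sr^2} of size 3.
Character table:
  irrep \ class              {e} (size 1)  {r^1, r^2} (size 2)  {s, sr, ..., sr^2} (size 3)
  chi_1 (triv)               1             1                    1                          
  chi_2 (sign: r->1, s->-1)  1             1                    -1                         
  chi_3 (2d, j=1)            2             -1                   0                          

Spot check: chi_1 (triv) on {r^1, r^2} = 1.

Reasoning: D_3 has order 2*3 = 6 with 3 conjugacy classes, hence 3 irreducibles. Sum of squared dims 1 + 1 + 4 = 6 = |G|. Linear characters come from the abelianisation; the 2-dimensional irreps have character r^k -> 2*cos(2*pi*j*k/3), reflections -> 0.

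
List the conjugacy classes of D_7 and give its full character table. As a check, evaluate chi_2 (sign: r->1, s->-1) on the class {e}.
Conjugacy classes: {e} of size 1, {r^1, r^6} of size 2, {r^2, r^5} of size 2, {r^3, r^4} of size 2, {s, sr, ..., sr^6} of size 7.
Character table:
  irrep \ class              {e} (size 1)  {r^1, r^6} (size 2)  {r^2, r^5} (size 2)  {r^3, r^4} (size 2)  {s, sr, ..., sr^6} (size 7)
  chi_1 (triv)               1             1                    1                    1                    1                          
  chi_2 (sign: r->1, s->-1)  1             1                    1                    1                    -1                         
  chi_3 (2d, j=1)            2             2*cos(2*pi/7)        -2*cos(3*pi/7)       -2*cos(pi/7)         0                          
  chi_4 (2d, j=2)            2             -2*cos(3*pi/7)       -2*cos(pi/7)         2*cos(2*pi/7)        0                          
  chi_5 (2d, j=3)            2             -2*cos(pi/7)         2*cos(2*pi/7)        -2*cos(3*pi/7)       0                          

Spot check: chi_2 (sign: r->1, s->-1) on {e} = 1.

Why: D_7 has order 2*7 = 14 with 5 conjugacy classes, hence 5 irreducibles. Sum of squared dims 1 + 1 + 4 + 4 + 4 = 14 = |G|. Linear characters come from the abelianisation; the 2-dimensional irreps have character r^k -> 2*cos(2*pi*j*k/7), reflections -> 0.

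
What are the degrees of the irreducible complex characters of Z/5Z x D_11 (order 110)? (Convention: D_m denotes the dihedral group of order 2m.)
Dimensions: 1, 1, 1, 1, 1, 1, 1, 1, 1, 1, 2, 2, 2, 2, 2, 2, 2, 2, 2, 2, 2, 2, 2, 2, 2, 2, 2, 2, 2, 2, 2, 2, 2, 2, 2

Reasoning: There are 35 irreducibles (= number of conjugacy classes). Their dimensions d_i satisfy sum d_i^2 = |G| = 110: 1 + 1 + 1 + 1 + 1 + 1 + 1 + 1 + 1 + 1 + 4 + 4 + 4 + 4 + 4 + 4 + 4 + 4 + 4 + 4 + 4 + 4 + 4 + 4 + 4 + 4 + 4 + 4 + 4 + 4 + 4 + 4 + 4 + 4 + 4 = 110. (For the product with Z/5Z: each of the 5 1-dim characters of Z/5Z tensors with each irrep of D_11, giving 5 copies of each D_11-dimension.)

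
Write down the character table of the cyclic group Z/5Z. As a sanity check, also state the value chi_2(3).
Character table of Z/5Z (irreps indexed chi_0,...,chi_4 with chi_k(m) = zeta_5^(k*m), zeta_5 = exp(2*pi*i/5)):
  irrep \ class  {0} (size 1)  {1} (size 1)    {2} (size 1)    {3} (size 1)    {4} (size 1)  
  chi_0          1             1               1               1               1             
  chi_1          1             exp(2*I*pi/5)   exp(4*I*pi/5)   exp(-4*I*pi/5)  exp(-2*I*pi/5)
  chi_2          1             exp(4*I*pi/5)   exp(-2*I*pi/5)  exp(2*I*pi/5)   exp(-4*I*pi/5)
  chi_3          1             exp(-4*I*pi/5)  exp(2*I*pi/5)   exp(-2*I*pi/5)  exp(4*I*pi/5) 
  chi_4          1             exp(-2*I*pi/5)  exp(-4*I*pi/5)  exp(4*I*pi/5)   exp(2*I*pi/5) 

Spot check: chi_2(3) = zeta_5^(2*3) = zeta_5^6 = exp(2*I*pi/5).

Working: Z/5Z is abelian, so all 5 irreducible complex representations are 1-dimensional. They are given by chi_k(m) = zeta_5^(k*m) for k = 0,...,4. Row orthogonality: sum_m chi_k(m) conj(chi_l(m)) = 5 * [k = l].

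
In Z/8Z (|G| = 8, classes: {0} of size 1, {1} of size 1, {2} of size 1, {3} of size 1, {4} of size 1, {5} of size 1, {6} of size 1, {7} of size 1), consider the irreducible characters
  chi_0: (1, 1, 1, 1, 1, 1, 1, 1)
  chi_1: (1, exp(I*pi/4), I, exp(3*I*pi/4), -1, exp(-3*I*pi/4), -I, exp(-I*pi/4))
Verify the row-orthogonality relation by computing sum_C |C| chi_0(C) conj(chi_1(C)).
Sum = 0; so <chi_0, chi_1> = 0 (distinct irreducibles are orthogonal).

Solution. Compute term by term over conjugacy classes (|C| * chi_0(C) * conj(chi_1(C))):
  1*(1)*conj(1) + 1*(1)*conj(exp(I*pi/4)) + 1*(1)*conj(I) + 1*(1)*conj(exp(3*I*pi/4)) + 1*(1)*conj(-1) + 1*(1)*conj(exp(-3*I*pi/4)) + 1*(1)*conj(-I) + 1*(1)*conj(exp(-I*pi/4))
  = (1) + (exp(-I*pi/4)) + (-I) + (exp(-3*I*pi/4)) + (-1) + (exp(3*I*pi/4)) + (I) + (exp(I*pi/4))
  = 0.
(Exp terms are combined using exp(i*s)*conj(exp(i*t)) = exp(i*(s-t)), and sums of them are collapsed using the identity that for every m > 1 the m distinct m-th roots of unity sum to 0, e.g. 1 + exp(2*I*pi/3) + exp(-2*I*pi/3) = 0.)
Dividing by |G| = 8 gives 0/8 = 0, matching the row-orthogonality relation <chi_0, chi_1> = [chi_0 = chi_1].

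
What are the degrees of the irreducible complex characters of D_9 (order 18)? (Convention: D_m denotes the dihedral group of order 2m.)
Dimensions: 1, 1, 2, 2, 2, 2

Solution. There are 6 irreducibles (= number of conjugacy classes). Their dimensions d_i satisfy sum d_i^2 = |G| = 18: 1 + 1 + 4 + 4 + 4 + 4 = 18.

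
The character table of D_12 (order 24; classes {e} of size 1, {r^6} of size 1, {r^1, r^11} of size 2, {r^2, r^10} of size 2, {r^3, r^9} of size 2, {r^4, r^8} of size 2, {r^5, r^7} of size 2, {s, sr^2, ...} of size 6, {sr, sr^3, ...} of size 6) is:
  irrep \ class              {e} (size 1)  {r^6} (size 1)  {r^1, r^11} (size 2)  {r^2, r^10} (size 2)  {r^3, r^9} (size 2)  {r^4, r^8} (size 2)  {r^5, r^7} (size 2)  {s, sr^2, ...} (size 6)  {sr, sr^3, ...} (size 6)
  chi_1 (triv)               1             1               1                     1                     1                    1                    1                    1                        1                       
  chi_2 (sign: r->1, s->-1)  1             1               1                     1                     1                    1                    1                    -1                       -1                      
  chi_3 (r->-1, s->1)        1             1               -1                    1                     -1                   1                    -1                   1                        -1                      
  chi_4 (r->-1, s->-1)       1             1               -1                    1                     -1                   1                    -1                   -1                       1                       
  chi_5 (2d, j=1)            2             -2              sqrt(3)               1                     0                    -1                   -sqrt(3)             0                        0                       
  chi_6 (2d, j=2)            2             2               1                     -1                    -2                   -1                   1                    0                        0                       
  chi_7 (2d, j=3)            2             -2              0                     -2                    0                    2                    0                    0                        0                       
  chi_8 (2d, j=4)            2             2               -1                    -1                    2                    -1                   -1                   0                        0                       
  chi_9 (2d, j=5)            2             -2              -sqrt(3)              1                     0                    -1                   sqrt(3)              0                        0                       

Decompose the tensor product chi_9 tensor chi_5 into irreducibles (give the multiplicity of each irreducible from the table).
chi_9 tensor chi_5 = chi_3 + chi_4 + chi_8 (all other irreducibles have multiplicity 0).

Working: The character of a tensor product is the pointwise product (chi_9 * chi_5)(C) = chi_9(C) * chi_5(C):
  {e}: (2)*(2), {r^6}: (-2)*(-2), {r^1, r^11}: (-sqrt(3))*(sqrt(3)), {r^2, r^10}: (1)*(1), {r^3, r^9}: (0)*(0), {r^4, r^8}: (-1)*(-1), {r^5, r^7}: (sqrt(3))*(-sqrt(3)), {s, sr^2, ...}: (0)*(0), {sr, sr^3, ...}: (0)*(0)
so (chi_9 * chi_5) takes values
  {e} -> 4, {r^6} -> 4, {r^1, r^11} -> -3, {r^2, r^10} -> 1, {r^3, r^9} -> 0, {r^4, r^8} -> 1, {r^5, r^7} -> -3, {s, sr^2, ...} -> 0, {sr, sr^3, ...} -> 0.
Now take the inner product of this character with each irreducible chi from the table, <chi_9*chi_5, chi> = (1/24) sum_C |C| (chi_9*chi_5)(C) conj(chi(C)):
  <chi_9*chi_5, chi_1> = (1/24)[1*(4)*conj(1) + 1*(4)*conj(1) + 2*(-3)*conj(1) + 2*(1)*conj(1) + 2*(0)*conj(1) + 2*(1)*conj(1) + 2*(-3)*conj(1) + 6*(0)*conj(1) + 6*(0)*conj(1)]
      = (1/24)[(4) + (4) + (-6) + (2) + (0) + (2) + (-6) + (0) + (0)] = 0/24 = 0
  <chi_9*chi_5, chi_2> = (1/24)[1*(4)*conj(1) + 1*(4)*conj(1) + 2*(-3)*conj(1) + 2*(1)*conj(1) + 2*(0)*conj(1) + 2*(1)*conj(1) + 2*(-3)*conj(1) + 6*(0)*conj(-1) + 6*(0)*conj(-1)]
      = (1/24)[(4) + (4) + (-6) + (2) + (0) + (2) + (-6) + (0) + (0)] = 0/24 = 0
  <chi_9*chi_5, chi_3> = (1/24)[1*(4)*conj(1) + 1*(4)*conj(1) + 2*(-3)*conj(-1) + 2*(1)*conj(1) + 2*(0)*conj(-1) + 2*(1)*conj(1) + 2*(-3)*conj(-1) + 6*(0)*conj(1) + 6*(0)*conj(-1)]
      = (1/24)[(4) + (4) + (6) + (2) + (0) + (2) + (6) + (0) + (0)] = 24/24 = 1
  <chi_9*chi_5, chi_4> = (1/24)[1*(4)*conj(1) + 1*(4)*conj(1) + 2*(-3)*conj(-1) + 2*(1)*conj(1) + 2*(0)*conj(-1) + 2*(1)*conj(1) + 2*(-3)*conj(-1) + 6*(0)*conj(-1) + 6*(0)*conj(1)]
      = (1/24)[(4) + (4) + (6) + (2) + (0) + (2) + (6) + (0) + (0)] = 24/24 = 1
  <chi_9*chi_5, chi_5> = (1/24)[1*(4)*conj(2) + 1*(4)*conj(-2) + 2*(-3)*conj(sqrt(3)) + 2*(1)*conj(1) + 2*(0)*conj(0) + 2*(1)*conj(-1) + 2*(-3)*conj(-sqrt(3)) + 6*(0)*conj(0) + 6*(0)*conj(0)]
      = (1/24)[(8) + (-8) + (-6*sqrt(3)) + (2) + (0) + (-2) + (6*sqrt(3)) + (0) + (0)] = 0/24 = 0
  <chi_9*chi_5, chi_6> = (1/24)[1*(4)*conj(2) + 1*(4)*conj(2) + 2*(-3)*conj(1) + 2*(1)*conj(-1) + 2*(0)*conj(-2) + 2*(1)*conj(-1) + 2*(-3)*conj(1) + 6*(0)*conj(0) + 6*(0)*conj(0)]
      = (1/24)[(8) + (8) + (-6) + (-2) + (0) + (-2) + (-6) + (0) + (0)] = 0/24 = 0
  <chi_9*chi_5, chi_7> = (1/24)[1*(4)*conj(2) + 1*(4)*conj(-2) + 2*(-3)*conj(0) + 2*(1)*conj(-2) + 2*(0)*conj(0) + 2*(1)*conj(2) + 2*(-3)*conj(0) + 6*(0)*conj(0) + 6*(0)*conj(0)]
      = (1/24)[(8) + (-8) + (0) + (-4) + (0) + (4) + (0) + (0) + (0)] = 0/24 = 0
  <chi_9*chi_5, chi_8> = (1/24)[1*(4)*conj(2) + 1*(4)*conj(2) + 2*(-3)*conj(-1) + 2*(1)*conj(-1) + 2*(0)*conj(2) + 2*(1)*conj(-1) + 2*(-3)*conj(-1) + 6*(0)*conj(0) + 6*(0)*conj(0)]
      = (1/24)[(8) + (8) + (6) + (-2) + (0) + (-2) + (6) + (0) + (0)] = 24/24 = 1
  <chi_9*chi_5, chi_9> = (1/24)[1*(4)*conj(2) + 1*(4)*conj(-2) + 2*(-3)*conj(-sqrt(3)) + 2*(1)*conj(1) + 2*(0)*conj(0) + 2*(1)*conj(-1) + 2*(-3)*conj(sqrt(3)) + 6*(0)*conj(0) + 6*(0)*conj(0)]
      = (1/24)[(8) + (-8) + (6*sqrt(3)) + (2) + (0) + (-2) + (-6*sqrt(3)) + (0) + (0)] = 0/24 = 0
Hence the multiplicities are chi_3: 1, chi_4: 1, chi_8: 1. Dimension check: dim(chi_9)*dim(chi_5) = 2*2 = 4 and sum (mult * dim) = 1*1 + 1*1 + 1*2 = 4.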